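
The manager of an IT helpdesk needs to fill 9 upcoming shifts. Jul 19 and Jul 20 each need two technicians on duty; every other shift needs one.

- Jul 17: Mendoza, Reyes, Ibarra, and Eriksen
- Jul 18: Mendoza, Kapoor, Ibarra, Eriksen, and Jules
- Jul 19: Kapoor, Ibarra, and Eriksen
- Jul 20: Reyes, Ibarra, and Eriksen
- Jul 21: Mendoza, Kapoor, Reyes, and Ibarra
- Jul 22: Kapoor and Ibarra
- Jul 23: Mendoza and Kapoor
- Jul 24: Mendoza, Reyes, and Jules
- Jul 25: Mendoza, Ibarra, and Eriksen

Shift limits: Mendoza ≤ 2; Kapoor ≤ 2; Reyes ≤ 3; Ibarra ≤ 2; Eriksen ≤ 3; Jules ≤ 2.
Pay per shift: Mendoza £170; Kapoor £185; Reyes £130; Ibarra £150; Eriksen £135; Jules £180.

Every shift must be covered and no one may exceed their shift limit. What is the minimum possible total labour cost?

£1615

Picking the cheapest available technician for each shift independently would cost £1530, but that ignores the shift limits.
An optimal schedule: Jul 17→Reyes, Jul 18→Jules, Jul 19→Eriksen+Ibarra, Jul 20→Reyes+Eriksen, Jul 21→Mendoza, Jul 22→Ibarra, Jul 23→Mendoza, Jul 24→Reyes, Jul 25→Eriksen.
Total: 130 + 180 + 135 + 150 + 130 + 135 + 170 + 150 + 170 + 130 + 135 = £1615.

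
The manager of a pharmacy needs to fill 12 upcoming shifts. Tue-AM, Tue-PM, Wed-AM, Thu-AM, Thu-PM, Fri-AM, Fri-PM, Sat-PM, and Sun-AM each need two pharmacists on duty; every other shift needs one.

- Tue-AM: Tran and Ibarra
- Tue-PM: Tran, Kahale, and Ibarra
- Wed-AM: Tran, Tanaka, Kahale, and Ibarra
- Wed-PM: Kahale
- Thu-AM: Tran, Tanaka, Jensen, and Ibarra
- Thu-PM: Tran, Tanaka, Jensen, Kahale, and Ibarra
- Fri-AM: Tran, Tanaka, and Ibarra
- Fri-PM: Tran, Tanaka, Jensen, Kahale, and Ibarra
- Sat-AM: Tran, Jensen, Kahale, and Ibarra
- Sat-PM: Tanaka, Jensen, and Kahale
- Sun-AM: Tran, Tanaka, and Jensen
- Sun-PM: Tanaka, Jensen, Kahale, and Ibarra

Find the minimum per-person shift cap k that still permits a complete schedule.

5

With 5 pharmacists and 21 worker-slots to fill, someone must work at least ⌈21/5⌉ = 5 shifts, so k ≥ 5.
k = 5 works: Tue-AM→Tran+Ibarra, Tue-PM→Tran+Kahale, Wed-AM→Tanaka+Kahale, Wed-PM→Kahale, Thu-AM→Jensen+Ibarra, Thu-PM→Jensen+Kahale, Fri-AM→Tran+Tanaka, Fri-PM→Jensen+Kahale, Sat-AM→Tran, Sat-PM→Tanaka+Jensen, Sun-AM→Tran+Tanaka, Sun-PM→Tanaka.
Loads: Tran 5, Tanaka 5, Jensen 4, Kahale 5, Ibarra 2 — all ≤ 5.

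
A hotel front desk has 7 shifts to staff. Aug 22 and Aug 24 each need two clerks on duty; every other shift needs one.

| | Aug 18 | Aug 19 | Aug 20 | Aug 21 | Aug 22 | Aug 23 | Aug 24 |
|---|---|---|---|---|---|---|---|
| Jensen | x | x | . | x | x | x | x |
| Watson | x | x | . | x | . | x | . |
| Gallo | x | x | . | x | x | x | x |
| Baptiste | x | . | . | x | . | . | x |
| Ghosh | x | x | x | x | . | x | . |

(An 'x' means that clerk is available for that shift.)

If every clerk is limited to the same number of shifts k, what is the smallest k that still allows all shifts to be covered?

With 5 clerks and 9 worker-slots to fill, someone must work at least ⌈9/5⌉ = 2 shifts, so k ≥ 2.
k = 2 works: Aug 18→Baptiste, Aug 19→Watson, Aug 20→Ghosh, Aug 21→Baptiste, Aug 22→Jensen+Gallo, Aug 23→Watson, Aug 24→Jensen+Gallo.
Loads: Jensen 2, Watson 2, Gallo 2, Baptiste 2, Ghosh 1 — all ≤ 2.

2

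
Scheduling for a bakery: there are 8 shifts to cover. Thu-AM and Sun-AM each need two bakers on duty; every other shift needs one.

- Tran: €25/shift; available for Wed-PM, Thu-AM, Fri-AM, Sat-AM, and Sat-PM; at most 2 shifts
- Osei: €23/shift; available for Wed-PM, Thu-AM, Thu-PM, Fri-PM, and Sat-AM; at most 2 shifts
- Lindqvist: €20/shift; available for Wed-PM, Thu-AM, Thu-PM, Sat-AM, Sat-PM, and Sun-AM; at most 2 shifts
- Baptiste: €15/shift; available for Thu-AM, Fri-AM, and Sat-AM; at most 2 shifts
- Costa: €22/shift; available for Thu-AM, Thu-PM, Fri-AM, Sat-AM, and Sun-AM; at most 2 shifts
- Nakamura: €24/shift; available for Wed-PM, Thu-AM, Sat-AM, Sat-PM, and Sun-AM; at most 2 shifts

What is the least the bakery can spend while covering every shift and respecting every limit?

Fri-PM can only be covered by Osei, so that assignment is forced.
Picking the cheapest available baker for each shift independently would cost €190, but that ignores the shift limits.
An optimal schedule: Wed-PM→Osei, Thu-AM→Costa+Nakamura, Thu-PM→Lindqvist, Fri-AM→Baptiste, Fri-PM→Osei, Sat-AM→Baptiste, Sat-PM→Lindqvist, Sun-AM→Costa+Nakamura.
Total: 23 + 22 + 24 + 20 + 15 + 23 + 15 + 20 + 22 + 24 = €208.

€208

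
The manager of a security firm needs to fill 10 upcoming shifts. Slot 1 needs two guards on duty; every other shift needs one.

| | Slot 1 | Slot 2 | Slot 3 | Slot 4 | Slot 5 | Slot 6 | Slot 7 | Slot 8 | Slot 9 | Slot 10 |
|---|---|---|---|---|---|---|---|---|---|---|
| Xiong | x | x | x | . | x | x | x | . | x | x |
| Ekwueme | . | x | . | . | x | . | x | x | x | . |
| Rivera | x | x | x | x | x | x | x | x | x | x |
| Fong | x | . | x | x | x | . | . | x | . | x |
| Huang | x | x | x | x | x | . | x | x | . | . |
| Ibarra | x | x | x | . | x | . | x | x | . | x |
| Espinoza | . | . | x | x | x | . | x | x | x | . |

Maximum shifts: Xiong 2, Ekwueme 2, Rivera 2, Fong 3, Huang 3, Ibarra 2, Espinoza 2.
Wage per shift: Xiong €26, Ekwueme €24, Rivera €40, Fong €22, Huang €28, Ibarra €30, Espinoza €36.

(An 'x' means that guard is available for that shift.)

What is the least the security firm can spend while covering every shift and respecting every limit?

€280

Picking the cheapest available guard for each shift independently would cost €256, but that ignores the shift limits.
An optimal schedule: Slot 1→Huang+Ibarra, Slot 2→Ekwueme, Slot 3→Fong, Slot 4→Fong, Slot 5→Huang, Slot 6→Xiong, Slot 7→Xiong, Slot 8→Huang, Slot 9→Ekwueme, Slot 10→Fong.
Total: 28 + 30 + 24 + 22 + 22 + 28 + 26 + 26 + 28 + 24 + 22 = €280.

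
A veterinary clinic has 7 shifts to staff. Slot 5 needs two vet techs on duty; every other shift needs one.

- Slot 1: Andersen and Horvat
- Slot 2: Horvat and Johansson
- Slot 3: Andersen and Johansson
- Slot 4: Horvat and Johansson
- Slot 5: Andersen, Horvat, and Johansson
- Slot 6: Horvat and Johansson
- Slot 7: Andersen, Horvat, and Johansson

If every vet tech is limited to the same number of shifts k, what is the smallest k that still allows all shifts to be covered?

3

With 3 vet techs and 8 worker-slots to fill, someone must work at least ⌈8/3⌉ = 3 shifts, so k ≥ 3.
k = 3 works: Slot 1→Andersen, Slot 2→Horvat, Slot 3→Andersen, Slot 4→Horvat, Slot 5→Andersen+Johansson, Slot 6→Horvat, Slot 7→Johansson.
Loads: Andersen 3, Horvat 3, Johansson 2 — all ≤ 3.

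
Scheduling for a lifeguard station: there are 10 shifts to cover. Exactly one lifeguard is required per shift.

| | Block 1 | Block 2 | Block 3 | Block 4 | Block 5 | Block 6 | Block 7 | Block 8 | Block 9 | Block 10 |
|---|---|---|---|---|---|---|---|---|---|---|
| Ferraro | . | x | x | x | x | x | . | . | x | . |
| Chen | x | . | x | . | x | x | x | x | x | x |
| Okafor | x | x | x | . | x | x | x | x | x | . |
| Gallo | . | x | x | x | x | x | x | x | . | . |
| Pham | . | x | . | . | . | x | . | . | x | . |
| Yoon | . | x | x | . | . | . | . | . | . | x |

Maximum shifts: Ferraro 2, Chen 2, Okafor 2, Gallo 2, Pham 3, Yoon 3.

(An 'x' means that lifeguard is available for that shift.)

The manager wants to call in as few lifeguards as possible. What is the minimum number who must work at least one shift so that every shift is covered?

5

10 slots to fill and no one can take more than 3, so at least ⌈10/3⌉ = 4 lifeguards are needed.
No set of 4 lifeguards can cover every shift (each such set leaves at least one shift with no one available or exceeds a cap).
Ferraro, Chen, Okafor, Gallo, and Pham alone can cover everything: Block 1→Chen, Block 2→Ferraro, Block 3→Gallo, Block 4→Ferraro, Block 5→Gallo, Block 6→Pham, Block 7→Okafor, Block 8→Okafor, Block 9→Pham, Block 10→Chen.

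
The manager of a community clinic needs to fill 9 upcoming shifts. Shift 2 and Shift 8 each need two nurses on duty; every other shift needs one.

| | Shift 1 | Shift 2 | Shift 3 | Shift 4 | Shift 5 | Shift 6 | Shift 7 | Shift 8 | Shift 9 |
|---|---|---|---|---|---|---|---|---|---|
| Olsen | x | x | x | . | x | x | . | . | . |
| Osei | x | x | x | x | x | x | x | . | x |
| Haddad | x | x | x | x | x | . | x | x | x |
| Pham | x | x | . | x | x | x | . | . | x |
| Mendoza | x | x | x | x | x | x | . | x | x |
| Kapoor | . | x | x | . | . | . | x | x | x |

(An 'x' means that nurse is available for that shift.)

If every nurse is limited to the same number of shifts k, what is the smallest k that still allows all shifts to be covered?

2

With 6 nurses and 11 worker-slots to fill, someone must work at least ⌈11/6⌉ = 2 shifts, so k ≥ 2.
k = 2 works: Shift 1→Olsen, Shift 2→Mendoza+Kapoor, Shift 3→Haddad, Shift 4→Osei, Shift 5→Pham, Shift 6→Olsen, Shift 7→Osei, Shift 8→Haddad+Mendoza, Shift 9→Pham.
Loads: Olsen 2, Osei 2, Haddad 2, Pham 2, Mendoza 2, Kapoor 1 — all ≤ 2.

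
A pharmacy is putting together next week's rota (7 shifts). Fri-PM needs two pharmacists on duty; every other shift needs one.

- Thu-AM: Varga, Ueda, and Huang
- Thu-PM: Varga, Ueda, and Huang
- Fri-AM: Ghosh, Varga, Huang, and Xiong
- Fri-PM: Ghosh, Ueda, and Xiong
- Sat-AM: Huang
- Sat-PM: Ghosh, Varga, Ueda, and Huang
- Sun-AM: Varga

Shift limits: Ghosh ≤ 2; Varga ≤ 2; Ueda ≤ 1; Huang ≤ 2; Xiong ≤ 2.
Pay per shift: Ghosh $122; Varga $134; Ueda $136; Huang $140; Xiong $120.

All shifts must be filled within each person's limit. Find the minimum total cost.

Sat-AM can only be covered by Huang, so that assignment is forced.
Sun-AM can only be covered by Varga, so that assignment is forced.
Picking the cheapest available pharmacist for each shift independently would cost $1026, but that ignores the shift limits.
An optimal schedule: Thu-AM→Varga, Thu-PM→Ueda, Fri-AM→Xiong, Fri-PM→Xiong+Ghosh, Sat-AM→Huang, Sat-PM→Ghosh, Sun-AM→Varga.
Total: 134 + 136 + 120 + 120 + 122 + 140 + 122 + 134 = $1028.

$1028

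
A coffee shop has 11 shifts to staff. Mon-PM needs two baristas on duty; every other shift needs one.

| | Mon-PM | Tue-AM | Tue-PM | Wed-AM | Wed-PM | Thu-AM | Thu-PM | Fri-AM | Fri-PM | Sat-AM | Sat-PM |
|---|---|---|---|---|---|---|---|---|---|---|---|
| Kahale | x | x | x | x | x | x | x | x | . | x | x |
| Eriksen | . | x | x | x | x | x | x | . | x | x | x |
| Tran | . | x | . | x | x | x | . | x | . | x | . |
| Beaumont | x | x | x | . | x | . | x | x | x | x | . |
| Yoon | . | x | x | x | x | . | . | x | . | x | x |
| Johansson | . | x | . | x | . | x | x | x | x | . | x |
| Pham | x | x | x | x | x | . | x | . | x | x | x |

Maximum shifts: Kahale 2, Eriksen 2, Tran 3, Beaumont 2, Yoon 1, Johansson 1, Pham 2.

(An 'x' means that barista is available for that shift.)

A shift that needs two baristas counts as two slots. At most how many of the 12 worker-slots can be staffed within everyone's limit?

12

Total capacity across all baristas is 2+2+3+2+1+1+2 = 13, and 12 slots are needed, so at most 12 can be filled.
An assignment achieving 12: Mon-PM→Kahale+Beaumont, Tue-AM→Johansson, Tue-PM→Eriksen, Wed-AM→Tran, Wed-PM→Tran, Thu-AM→Kahale, Thu-PM→Beaumont, Fri-AM→Tran, Fri-PM→Eriksen, Sat-AM→Pham, Sat-PM→Yoon.
Loads: Kahale 2/2, Eriksen 2/2, Tran 3/3, Beaumont 2/2, Yoon 1/1, Johansson 1/1, Pham 1/2.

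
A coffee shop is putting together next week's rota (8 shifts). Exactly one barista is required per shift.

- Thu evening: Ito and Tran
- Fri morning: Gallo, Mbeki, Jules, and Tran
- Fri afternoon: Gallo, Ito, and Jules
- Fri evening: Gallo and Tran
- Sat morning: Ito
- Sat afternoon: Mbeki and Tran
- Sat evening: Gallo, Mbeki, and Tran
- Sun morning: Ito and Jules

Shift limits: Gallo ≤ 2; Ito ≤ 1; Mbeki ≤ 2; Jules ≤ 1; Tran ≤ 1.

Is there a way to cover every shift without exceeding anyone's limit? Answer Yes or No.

Total capacity is 2+1+2+1+1 = 7 but 8 worker-slots are needed — infeasible.

No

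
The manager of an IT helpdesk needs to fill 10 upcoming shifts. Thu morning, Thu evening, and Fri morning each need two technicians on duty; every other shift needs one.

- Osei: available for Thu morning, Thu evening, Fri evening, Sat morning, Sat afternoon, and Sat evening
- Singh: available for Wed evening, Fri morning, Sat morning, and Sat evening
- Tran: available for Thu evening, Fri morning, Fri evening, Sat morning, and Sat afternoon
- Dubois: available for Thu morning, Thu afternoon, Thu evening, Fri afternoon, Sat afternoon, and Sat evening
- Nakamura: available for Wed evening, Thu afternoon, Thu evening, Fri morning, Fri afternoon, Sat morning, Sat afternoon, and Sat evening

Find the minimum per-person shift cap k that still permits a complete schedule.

With 5 technicians and 13 worker-slots to fill, someone must work at least ⌈13/5⌉ = 3 shifts, so k ≥ 3.
k = 3 works: Wed evening→Singh, Thu morning→Osei+Dubois, Thu afternoon→Dubois, Thu evening→Tran+Nakamura, Fri morning→Singh+Tran, Fri afternoon→Dubois, Fri evening→Osei, Sat morning→Osei, Sat afternoon→Tran, Sat evening→Singh.
Loads: Osei 3, Singh 3, Tran 3, Dubois 3, Nakamura 1 — all ≤ 3.

3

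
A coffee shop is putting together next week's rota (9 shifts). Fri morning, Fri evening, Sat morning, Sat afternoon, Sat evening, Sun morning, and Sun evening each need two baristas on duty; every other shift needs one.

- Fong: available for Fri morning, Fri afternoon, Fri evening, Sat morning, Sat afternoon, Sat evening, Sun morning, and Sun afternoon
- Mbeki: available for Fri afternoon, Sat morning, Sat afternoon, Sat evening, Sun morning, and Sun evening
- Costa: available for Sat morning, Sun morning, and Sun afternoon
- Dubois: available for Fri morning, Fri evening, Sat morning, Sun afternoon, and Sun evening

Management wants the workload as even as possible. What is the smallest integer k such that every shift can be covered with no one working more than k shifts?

With 4 baristas and 16 worker-slots to fill, someone must work at least ⌈16/4⌉ = 4 shifts, so k ≥ 4.
k = 4 is infeasible (exhaustive check).
k = 5 works: Fri morning→Fong+Dubois, Fri afternoon→Fong, Fri evening→Fong+Dubois, Sat morning→Mbeki+Costa, Sat afternoon→Fong+Mbeki, Sat evening→Fong+Mbeki, Sun morning→Mbeki+Costa, Sun afternoon→Costa, Sun evening→Mbeki+Dubois.
Loads: Fong 5, Mbeki 5, Costa 3, Dubois 3 — all ≤ 5.

5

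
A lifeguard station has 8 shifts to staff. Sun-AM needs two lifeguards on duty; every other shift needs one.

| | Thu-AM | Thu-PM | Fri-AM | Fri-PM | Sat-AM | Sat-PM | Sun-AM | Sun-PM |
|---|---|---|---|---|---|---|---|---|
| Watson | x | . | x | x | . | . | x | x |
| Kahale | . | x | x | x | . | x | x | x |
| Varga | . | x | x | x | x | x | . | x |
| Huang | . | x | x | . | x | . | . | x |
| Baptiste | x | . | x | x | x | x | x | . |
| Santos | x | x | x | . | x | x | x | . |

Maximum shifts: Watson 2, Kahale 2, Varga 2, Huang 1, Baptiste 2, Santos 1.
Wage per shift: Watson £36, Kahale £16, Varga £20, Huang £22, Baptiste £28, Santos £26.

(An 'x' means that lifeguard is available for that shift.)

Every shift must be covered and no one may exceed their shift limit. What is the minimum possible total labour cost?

Picking the cheapest available lifeguard for each shift independently would cost £168, but that ignores the shift limits.
An optimal schedule: Thu-AM→Santos, Thu-PM→Kahale, Fri-AM→Baptiste, Fri-PM→Kahale, Sat-AM→Varga, Sat-PM→Varga, Sun-AM→Baptiste+Watson, Sun-PM→Huang.
Total: 26 + 16 + 28 + 16 + 20 + 20 + 28 + 36 + 22 = £212.

£212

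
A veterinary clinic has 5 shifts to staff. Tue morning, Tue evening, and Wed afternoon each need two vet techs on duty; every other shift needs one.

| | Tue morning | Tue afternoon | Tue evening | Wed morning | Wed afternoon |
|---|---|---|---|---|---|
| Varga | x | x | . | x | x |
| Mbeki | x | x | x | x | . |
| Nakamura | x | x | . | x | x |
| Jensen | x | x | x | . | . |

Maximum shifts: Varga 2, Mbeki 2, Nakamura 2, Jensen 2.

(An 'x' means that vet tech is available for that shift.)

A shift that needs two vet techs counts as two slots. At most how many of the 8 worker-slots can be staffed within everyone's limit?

Total capacity across all vet techs is 2+2+2+2 = 8, and 8 slots are needed, so at most 8 can be filled.
An assignment achieving 8: Tue morning→Mbeki+Nakamura, Tue afternoon→Jensen, Tue evening→Mbeki+Jensen, Wed morning→Varga, Wed afternoon→Varga+Nakamura.
Loads: Varga 2/2, Mbeki 2/2, Nakamura 2/2, Jensen 2/2.

8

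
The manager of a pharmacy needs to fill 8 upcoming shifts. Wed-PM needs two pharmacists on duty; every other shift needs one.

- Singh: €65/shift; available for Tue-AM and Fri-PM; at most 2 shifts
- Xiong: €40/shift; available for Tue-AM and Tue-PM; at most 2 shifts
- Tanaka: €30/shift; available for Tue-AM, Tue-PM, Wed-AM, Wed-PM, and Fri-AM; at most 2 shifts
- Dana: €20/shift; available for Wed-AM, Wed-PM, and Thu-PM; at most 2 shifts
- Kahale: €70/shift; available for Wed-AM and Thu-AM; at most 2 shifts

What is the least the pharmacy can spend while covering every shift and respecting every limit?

Wed-PM can only be covered by Tanaka and Dana, so that assignment is forced.
Thu-AM can only be covered by Kahale, so that assignment is forced.
Thu-PM can only be covered by Dana, so that assignment is forced.
Picking the cheapest available pharmacist for each shift independently would cost €315, but that ignores the shift limits.
An optimal schedule: Tue-AM→Xiong, Tue-PM→Xiong, Wed-AM→Kahale, Wed-PM→Dana+Tanaka, Thu-AM→Kahale, Thu-PM→Dana, Fri-AM→Tanaka, Fri-PM→Singh.
Total: 40 + 40 + 70 + 20 + 30 + 70 + 20 + 30 + 65 = €385.

€385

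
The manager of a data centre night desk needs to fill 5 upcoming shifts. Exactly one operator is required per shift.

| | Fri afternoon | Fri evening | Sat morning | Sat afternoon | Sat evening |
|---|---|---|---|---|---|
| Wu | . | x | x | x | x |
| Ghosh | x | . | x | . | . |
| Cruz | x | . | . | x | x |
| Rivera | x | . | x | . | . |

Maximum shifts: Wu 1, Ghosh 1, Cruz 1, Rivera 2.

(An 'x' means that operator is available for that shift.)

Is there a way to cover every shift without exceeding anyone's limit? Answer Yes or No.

Total capacity is 5 and 5 slots are needed, so capacity alone doesn't rule it out.
Shifts {Fri evening, Sat afternoon, Sat evening} need 3 worker-slots in total, but the operators available for any of those shifts (Wu and Cruz) can supply at most 2 among them. So no valid schedule exists.

No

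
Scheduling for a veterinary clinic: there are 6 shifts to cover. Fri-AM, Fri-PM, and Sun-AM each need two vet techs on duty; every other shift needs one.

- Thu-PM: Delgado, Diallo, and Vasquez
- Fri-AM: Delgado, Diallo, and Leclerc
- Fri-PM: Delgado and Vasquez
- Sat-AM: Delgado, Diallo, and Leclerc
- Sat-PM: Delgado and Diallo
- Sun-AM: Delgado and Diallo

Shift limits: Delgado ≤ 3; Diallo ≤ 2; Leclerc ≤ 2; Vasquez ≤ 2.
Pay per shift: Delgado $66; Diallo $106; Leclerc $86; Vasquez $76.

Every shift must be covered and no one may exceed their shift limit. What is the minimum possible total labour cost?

$734

Fri-PM can only be covered by Delgado and Vasquez, so that assignment is forced.
Sun-AM can only be covered by Delgado and Diallo, so that assignment is forced.
Picking the cheapest available vet tech for each shift independently would cost $664, but that ignores the shift limits.
An optimal schedule: Thu-PM→Vasquez, Fri-AM→Diallo+Leclerc, Fri-PM→Delgado+Vasquez, Sat-AM→Leclerc, Sat-PM→Delgado, Sun-AM→Delgado+Diallo.
Total: 76 + 106 + 86 + 66 + 76 + 86 + 66 + 66 + 106 = $734.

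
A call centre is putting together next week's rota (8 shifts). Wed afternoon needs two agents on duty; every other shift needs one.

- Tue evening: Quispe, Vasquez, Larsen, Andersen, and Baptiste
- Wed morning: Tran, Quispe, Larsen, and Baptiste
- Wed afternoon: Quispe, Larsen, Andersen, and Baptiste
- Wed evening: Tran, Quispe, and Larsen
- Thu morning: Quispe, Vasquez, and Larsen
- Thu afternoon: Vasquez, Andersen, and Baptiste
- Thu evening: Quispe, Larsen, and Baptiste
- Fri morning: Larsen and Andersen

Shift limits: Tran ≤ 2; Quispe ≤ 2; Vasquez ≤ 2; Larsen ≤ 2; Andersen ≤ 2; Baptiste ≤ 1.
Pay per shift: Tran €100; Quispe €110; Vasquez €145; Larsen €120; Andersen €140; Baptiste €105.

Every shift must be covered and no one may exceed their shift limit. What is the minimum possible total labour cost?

Picking the cheapest available agent for each shift independently would cost €960, but that ignores the shift limits.
An optimal schedule: Tue evening→Andersen, Wed morning→Tran, Wed afternoon→Larsen+Andersen, Wed evening→Tran, Thu morning→Quispe, Thu afternoon→Baptiste, Thu evening→Quispe, Fri morning→Larsen.
Total: 140 + 100 + 120 + 140 + 100 + 110 + 105 + 110 + 120 = €1045.

€1045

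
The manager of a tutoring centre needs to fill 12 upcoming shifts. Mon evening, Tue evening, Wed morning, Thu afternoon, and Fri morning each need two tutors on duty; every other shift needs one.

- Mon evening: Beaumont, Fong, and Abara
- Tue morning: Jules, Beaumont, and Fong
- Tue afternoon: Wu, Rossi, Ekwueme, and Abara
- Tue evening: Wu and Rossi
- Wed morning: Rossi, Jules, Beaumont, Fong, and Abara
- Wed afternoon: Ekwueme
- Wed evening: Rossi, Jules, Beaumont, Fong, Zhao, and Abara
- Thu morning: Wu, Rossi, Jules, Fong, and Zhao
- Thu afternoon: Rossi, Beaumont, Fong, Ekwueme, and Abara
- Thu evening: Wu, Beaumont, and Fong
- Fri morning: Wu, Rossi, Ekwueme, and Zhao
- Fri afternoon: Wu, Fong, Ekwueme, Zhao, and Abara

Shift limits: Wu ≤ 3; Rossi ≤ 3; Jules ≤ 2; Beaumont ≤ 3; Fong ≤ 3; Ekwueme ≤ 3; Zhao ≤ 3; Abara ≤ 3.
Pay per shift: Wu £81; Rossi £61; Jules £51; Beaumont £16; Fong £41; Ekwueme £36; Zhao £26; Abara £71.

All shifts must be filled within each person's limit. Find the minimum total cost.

£662

Tue evening can only be covered by Wu and Rossi, so that assignment is forced.
Wed afternoon can only be covered by Ekwueme, so that assignment is forced.
Picking the cheapest available tutor for each shift independently would cost £542, but that ignores the shift limits.
An optimal schedule: Mon evening→Beaumont+Fong, Tue morning→Beaumont, Tue afternoon→Ekwueme, Tue evening→Rossi+Wu, Wed morning→Fong+Jules, Wed afternoon→Ekwueme, Wed evening→Jules, Thu morning→Zhao, Thu afternoon→Fong+Rossi, Thu evening→Beaumont, Fri morning→Zhao+Ekwueme, Fri afternoon→Zhao.
Total: 16 + 41 + 16 + 36 + 61 + 81 + 41 + 51 + 36 + 51 + 26 + 41 + 61 + 16 + 26 + 36 + 26 = £662.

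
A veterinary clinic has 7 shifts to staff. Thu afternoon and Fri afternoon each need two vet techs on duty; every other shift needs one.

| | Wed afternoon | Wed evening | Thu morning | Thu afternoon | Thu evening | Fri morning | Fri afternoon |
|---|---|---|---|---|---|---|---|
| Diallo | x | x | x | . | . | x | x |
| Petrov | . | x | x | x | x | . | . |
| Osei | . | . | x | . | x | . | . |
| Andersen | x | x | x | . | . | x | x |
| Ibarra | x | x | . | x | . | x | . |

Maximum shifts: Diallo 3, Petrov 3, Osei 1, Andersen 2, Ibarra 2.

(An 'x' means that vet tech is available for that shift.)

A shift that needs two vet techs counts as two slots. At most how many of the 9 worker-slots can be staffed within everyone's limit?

9

Total capacity across all vet techs is 3+3+1+2+2 = 11, and 9 slots are needed, so at most 9 can be filled.
An assignment achieving 9: Wed afternoon→Diallo, Wed evening→Petrov, Thu morning→Osei, Thu afternoon→Petrov+Ibarra, Thu evening→Petrov, Fri morning→Diallo, Fri afternoon→Diallo+Andersen.
Loads: Diallo 3/3, Petrov 3/3, Osei 1/1, Andersen 1/2, Ibarra 1/2.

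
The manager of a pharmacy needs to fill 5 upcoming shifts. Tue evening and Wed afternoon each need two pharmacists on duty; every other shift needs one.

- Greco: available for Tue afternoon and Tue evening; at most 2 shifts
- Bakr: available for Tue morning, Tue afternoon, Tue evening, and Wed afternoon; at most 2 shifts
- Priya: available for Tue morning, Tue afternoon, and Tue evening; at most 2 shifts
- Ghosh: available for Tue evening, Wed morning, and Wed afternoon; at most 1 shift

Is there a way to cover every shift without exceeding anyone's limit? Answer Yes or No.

Total capacity is 7 and 7 slots are needed, so capacity alone doesn't rule it out.
Shifts {Wed morning, Wed afternoon} need 3 worker-slots in total, but the pharmacists available for any of those shifts (Bakr and Ghosh) can supply at most 2 among them. So no valid schedule exists.

No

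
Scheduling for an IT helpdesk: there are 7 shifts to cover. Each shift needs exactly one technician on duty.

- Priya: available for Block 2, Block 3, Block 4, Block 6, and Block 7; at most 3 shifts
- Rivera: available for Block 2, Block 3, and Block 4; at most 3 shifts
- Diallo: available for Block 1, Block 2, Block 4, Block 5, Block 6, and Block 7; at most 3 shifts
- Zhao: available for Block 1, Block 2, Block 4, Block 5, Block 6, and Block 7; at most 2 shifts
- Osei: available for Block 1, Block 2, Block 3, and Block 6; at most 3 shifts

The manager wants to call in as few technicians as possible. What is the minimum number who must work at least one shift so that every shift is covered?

7 slots to fill and no one can take more than 3, so at least ⌈7/3⌉ = 3 technicians are needed.
Priya, Rivera, and Diallo alone can cover everything: Block 1→Diallo, Block 2→Rivera, Block 3→Priya, Block 4→Rivera, Block 5→Diallo, Block 6→Priya, Block 7→Priya.

3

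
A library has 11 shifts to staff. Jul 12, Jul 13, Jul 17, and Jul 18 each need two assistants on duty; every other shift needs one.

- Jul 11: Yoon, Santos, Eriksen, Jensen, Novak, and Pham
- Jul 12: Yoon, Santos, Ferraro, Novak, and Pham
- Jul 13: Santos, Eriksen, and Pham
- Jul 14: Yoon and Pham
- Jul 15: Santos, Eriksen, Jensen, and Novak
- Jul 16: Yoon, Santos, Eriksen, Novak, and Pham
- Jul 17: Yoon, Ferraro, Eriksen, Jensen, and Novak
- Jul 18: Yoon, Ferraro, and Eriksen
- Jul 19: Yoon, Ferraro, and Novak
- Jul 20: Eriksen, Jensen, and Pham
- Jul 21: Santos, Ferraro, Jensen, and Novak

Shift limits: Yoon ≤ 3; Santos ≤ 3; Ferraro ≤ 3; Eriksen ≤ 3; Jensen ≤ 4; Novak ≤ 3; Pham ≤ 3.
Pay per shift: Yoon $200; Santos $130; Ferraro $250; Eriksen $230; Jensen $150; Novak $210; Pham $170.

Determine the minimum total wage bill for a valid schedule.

Picking the cheapest available assistant for each shift independently would cost $2420, but that ignores the shift limits.
An optimal schedule: Jul 11→Jensen, Jul 12→Pham+Yoon, Jul 13→Santos+Pham, Jul 14→Pham, Jul 15→Santos, Jul 16→Santos, Jul 17→Jensen+Novak, Jul 18→Yoon+Eriksen, Jul 19→Yoon, Jul 20→Jensen, Jul 21→Jensen.
Total: 150 + 170 + 200 + 130 + 170 + 170 + 130 + 130 + 150 + 210 + 200 + 230 + 200 + 150 + 150 = $2540.

$2540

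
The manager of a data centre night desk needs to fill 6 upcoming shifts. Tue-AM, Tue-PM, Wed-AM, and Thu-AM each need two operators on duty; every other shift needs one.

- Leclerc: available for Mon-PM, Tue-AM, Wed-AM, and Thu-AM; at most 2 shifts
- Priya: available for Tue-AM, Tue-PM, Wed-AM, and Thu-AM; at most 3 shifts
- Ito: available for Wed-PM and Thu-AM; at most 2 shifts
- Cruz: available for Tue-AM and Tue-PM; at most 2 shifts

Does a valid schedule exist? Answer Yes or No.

No

Shifts {Mon-PM, Tue-AM, Tue-PM, Wed-AM, Thu-AM} need 9 worker-slots in total, but the operators available for any of those shifts (Leclerc, Priya, Ito, and Cruz) can supply at most 8 among them. So no valid schedule exists.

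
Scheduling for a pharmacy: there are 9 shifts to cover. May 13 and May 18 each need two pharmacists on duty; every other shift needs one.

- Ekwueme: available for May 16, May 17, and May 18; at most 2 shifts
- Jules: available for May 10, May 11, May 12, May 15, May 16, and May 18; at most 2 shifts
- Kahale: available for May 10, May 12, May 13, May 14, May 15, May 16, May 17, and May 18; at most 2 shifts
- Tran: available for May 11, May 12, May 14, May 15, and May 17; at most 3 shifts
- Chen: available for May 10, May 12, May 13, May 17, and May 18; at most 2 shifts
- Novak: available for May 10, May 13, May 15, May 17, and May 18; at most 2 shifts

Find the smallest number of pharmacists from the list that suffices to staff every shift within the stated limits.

11 slots to fill and no one can take more than 3, so at least ⌈11/3⌉ = 4 pharmacists are needed.
Any 4 pharmacists together have capacity at most 3+2+2+2 = 9 < 11 slots, so 4 can never suffice.
Ekwueme, Jules, Kahale, Tran, and Chen alone can cover everything: May 10→Jules, May 11→Jules, May 12→Tran, May 13→Kahale+Chen, May 14→Kahale, May 15→Tran, May 16→Ekwueme, May 17→Tran, May 18→Ekwueme+Chen.

5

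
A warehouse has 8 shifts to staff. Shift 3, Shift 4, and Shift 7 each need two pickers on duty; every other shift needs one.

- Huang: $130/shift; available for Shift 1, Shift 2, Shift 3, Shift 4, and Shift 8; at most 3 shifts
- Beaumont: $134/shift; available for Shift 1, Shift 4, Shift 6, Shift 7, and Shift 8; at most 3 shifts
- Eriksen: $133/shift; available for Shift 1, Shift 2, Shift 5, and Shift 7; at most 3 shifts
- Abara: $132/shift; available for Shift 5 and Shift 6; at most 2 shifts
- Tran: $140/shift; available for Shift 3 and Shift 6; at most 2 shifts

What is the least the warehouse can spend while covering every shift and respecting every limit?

Shift 3 can only be covered by Huang and Tran, so that assignment is forced.
Shift 4 can only be covered by Huang and Beaumont, so that assignment is forced.
Shift 7 can only be covered by Beaumont and Eriksen, so that assignment is forced.
Picking the cheapest available picker for each shift independently would cost $1455, but that ignores the shift limits.
An optimal schedule: Shift 1→Eriksen, Shift 2→Eriksen, Shift 3→Huang+Tran, Shift 4→Huang+Beaumont, Shift 5→Abara, Shift 6→Abara, Shift 7→Eriksen+Beaumont, Shift 8→Huang.
Total: 133 + 133 + 130 + 140 + 130 + 134 + 132 + 132 + 133 + 134 + 130 = $1461.

$1461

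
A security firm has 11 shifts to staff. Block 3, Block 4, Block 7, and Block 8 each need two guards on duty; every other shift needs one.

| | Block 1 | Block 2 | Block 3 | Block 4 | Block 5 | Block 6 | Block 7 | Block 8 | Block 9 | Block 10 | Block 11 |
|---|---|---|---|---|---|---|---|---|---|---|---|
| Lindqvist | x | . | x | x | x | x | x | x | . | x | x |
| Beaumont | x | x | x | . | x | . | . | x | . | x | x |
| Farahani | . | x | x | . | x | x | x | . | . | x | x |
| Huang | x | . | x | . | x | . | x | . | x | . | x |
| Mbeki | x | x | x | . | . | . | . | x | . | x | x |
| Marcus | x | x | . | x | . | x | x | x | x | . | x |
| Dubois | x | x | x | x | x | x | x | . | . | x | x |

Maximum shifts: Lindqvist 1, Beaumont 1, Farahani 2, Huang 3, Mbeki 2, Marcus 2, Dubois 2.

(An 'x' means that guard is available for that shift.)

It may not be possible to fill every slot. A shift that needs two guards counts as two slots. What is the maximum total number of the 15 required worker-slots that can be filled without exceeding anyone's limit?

Total capacity across all guards is 1+1+2+3+2+2+2 = 13, and 15 slots are needed, so at most 13 can be filled.
An assignment achieving 13: Block 1→Dubois, Block 2→Farahani, Block 3→Dubois, Block 4→Lindqvist+Marcus, Block 5→Huang, Block 6→Farahani, Block 7→Huang+Marcus, Block 8→Beaumont+Mbeki, Block 9→Huang, Block 10→Mbeki.
Loads: Lindqvist 1/1, Beaumont 1/1, Farahani 2/2, Huang 3/3, Mbeki 2/2, Marcus 2/2, Dubois 2/2.

13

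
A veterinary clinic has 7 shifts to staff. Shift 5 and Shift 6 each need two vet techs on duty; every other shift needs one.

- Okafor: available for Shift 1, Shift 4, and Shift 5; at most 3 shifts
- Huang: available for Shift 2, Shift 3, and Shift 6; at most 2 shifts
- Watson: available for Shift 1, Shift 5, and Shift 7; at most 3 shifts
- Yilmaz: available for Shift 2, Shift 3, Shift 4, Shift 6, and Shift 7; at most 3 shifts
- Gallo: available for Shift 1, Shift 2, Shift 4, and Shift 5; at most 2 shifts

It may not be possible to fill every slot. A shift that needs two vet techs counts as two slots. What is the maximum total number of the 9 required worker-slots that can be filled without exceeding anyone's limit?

Total capacity across all vet techs is 3+2+3+3+2 = 13, and 9 slots are needed, so at most 9 can be filled.
An assignment achieving 9: Shift 1→Okafor, Shift 2→Yilmaz, Shift 3→Huang, Shift 4→Okafor, Shift 5→Okafor+Watson, Shift 6→Huang+Yilmaz, Shift 7→Watson.
Loads: Okafor 3/3, Huang 2/2, Watson 2/3, Yilmaz 2/3, Gallo 0/2.

9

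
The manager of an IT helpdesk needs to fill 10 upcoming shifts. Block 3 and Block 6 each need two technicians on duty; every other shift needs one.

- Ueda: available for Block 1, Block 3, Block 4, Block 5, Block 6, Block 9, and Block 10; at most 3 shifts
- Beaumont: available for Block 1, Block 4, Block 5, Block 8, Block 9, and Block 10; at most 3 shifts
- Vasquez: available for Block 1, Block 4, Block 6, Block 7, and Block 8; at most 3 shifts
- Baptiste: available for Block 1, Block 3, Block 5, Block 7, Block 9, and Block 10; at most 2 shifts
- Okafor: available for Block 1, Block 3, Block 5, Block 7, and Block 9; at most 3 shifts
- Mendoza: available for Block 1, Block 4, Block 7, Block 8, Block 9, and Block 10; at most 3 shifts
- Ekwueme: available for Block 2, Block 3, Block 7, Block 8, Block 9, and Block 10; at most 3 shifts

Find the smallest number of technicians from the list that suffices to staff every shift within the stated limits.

12 slots to fill and no one can take more than 3, so at least ⌈12/3⌉ = 4 technicians are needed.
Ueda, Beaumont, Vasquez, and Ekwueme alone can cover everything: Block 1→Beaumont, Block 2→Ekwueme, Block 3→Ueda+Ekwueme, Block 4→Beaumont, Block 5→Ueda, Block 6→Ueda+Vasquez, Block 7→Vasquez, Block 8→Vasquez, Block 9→Beaumont, Block 10→Ekwueme.

4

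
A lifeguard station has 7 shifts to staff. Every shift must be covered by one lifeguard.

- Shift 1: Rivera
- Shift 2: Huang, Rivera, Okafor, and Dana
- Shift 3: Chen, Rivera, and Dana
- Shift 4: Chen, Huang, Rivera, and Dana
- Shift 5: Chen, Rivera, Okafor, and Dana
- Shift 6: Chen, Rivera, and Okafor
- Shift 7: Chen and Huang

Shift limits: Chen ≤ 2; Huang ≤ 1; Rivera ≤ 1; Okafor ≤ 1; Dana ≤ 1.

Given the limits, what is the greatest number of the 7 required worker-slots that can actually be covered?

Total capacity across all lifeguards is 2+1+1+1+1 = 6, and 7 slots are needed, so at most 6 can be filled.
An assignment achieving 6: Shift 1→Rivera, Shift 2→Huang, Shift 3→Chen, Shift 4→Dana, Shift 6→Okafor, Shift 7→Chen.
Loads: Chen 2/2, Huang 1/1, Rivera 1/1, Okafor 1/1, Dana 1/1.

6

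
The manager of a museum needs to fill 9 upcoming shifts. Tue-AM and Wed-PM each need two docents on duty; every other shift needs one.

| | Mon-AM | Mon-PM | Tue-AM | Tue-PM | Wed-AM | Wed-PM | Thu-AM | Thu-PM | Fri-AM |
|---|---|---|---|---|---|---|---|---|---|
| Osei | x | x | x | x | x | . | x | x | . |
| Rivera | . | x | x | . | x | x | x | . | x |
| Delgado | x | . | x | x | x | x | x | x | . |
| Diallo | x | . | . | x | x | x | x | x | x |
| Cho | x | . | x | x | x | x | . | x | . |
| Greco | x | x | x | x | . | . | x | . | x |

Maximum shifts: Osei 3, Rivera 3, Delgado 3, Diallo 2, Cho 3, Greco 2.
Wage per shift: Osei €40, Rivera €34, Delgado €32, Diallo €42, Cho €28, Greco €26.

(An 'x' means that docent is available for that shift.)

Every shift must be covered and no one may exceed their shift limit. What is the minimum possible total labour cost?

Picking the cheapest available docent for each shift independently would cost €300, but that ignores the shift limits.
An optimal schedule: Mon-AM→Cho, Mon-PM→Greco, Tue-AM→Delgado+Rivera, Tue-PM→Cho, Wed-AM→Delgado, Wed-PM→Delgado+Rivera, Thu-AM→Rivera, Thu-PM→Cho, Fri-AM→Greco.
Total: 28 + 26 + 32 + 34 + 28 + 32 + 32 + 34 + 34 + 28 + 26 = €334.

€334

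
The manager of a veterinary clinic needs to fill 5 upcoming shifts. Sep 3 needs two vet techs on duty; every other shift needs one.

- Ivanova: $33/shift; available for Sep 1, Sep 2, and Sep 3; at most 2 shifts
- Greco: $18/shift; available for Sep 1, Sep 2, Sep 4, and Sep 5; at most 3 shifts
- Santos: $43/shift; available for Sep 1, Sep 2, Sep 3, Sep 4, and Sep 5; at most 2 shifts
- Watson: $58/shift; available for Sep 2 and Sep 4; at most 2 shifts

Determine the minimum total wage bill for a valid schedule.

$163

Sep 3 can only be covered by Ivanova and Santos, so that assignment is forced.
Picking the cheapest available vet tech for each shift independently would cost $148, but that ignores the shift limits.
An optimal schedule: Sep 1→Ivanova, Sep 2→Greco, Sep 3→Ivanova+Santos, Sep 4→Greco, Sep 5→Greco.
Total: 33 + 18 + 33 + 43 + 18 + 18 = $163.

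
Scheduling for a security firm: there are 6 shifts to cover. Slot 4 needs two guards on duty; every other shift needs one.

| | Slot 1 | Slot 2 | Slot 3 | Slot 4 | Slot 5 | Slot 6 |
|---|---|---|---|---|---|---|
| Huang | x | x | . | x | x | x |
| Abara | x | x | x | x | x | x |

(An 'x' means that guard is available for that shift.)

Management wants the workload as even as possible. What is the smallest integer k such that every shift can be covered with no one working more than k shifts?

With 2 guards and 7 worker-slots to fill, someone must work at least ⌈7/2⌉ = 4 shifts, so k ≥ 4.
k = 4 works: Slot 1→Huang, Slot 2→Huang, Slot 3→Abara, Slot 4→Huang+Abara, Slot 5→Huang, Slot 6→Abara.
Loads: Huang 4, Abara 3 — all ≤ 4.

4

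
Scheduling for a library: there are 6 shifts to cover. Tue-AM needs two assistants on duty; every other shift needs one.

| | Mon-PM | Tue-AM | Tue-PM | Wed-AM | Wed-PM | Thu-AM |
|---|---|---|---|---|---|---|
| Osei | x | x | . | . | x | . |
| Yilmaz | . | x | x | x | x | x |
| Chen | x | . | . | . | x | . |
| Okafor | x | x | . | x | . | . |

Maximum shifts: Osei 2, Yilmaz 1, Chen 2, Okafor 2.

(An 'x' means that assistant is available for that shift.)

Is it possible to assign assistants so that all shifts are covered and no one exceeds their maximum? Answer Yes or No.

Total capacity is 7 and 7 slots are needed, so capacity alone doesn't rule it out.
Shifts {Tue-PM, Thu-AM} need 2 worker-slots in total, but the assistants available for any of those shifts (Yilmaz) can supply at most 1 among them. So no valid schedule exists.

No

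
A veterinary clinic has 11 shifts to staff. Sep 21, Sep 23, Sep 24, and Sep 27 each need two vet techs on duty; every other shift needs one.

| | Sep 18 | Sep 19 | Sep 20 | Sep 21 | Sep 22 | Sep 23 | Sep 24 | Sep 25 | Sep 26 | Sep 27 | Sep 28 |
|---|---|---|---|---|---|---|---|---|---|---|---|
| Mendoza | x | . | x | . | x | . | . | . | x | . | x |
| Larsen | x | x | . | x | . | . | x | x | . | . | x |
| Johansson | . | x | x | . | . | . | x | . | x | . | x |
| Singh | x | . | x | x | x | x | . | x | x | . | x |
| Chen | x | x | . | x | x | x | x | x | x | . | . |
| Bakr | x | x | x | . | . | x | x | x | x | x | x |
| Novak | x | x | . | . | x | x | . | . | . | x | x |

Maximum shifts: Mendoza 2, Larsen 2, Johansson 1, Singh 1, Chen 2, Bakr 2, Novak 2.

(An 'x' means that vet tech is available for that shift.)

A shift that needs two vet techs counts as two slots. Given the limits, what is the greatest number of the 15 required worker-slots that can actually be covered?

12

Total capacity across all vet techs is 2+2+1+1+2+2+2 = 12, and 15 slots are needed, so at most 12 can be filled.
An assignment achieving 12: Sep 19→Novak, Sep 20→Mendoza, Sep 21→Larsen+Singh, Sep 22→Mendoza, Sep 23→Chen+Bakr, Sep 24→Larsen+Johansson, Sep 25→Chen, Sep 27→Bakr+Novak.
Loads: Mendoza 2/2, Larsen 2/2, Johansson 1/1, Singh 1/1, Chen 2/2, Bakr 2/2, Novak 2/2.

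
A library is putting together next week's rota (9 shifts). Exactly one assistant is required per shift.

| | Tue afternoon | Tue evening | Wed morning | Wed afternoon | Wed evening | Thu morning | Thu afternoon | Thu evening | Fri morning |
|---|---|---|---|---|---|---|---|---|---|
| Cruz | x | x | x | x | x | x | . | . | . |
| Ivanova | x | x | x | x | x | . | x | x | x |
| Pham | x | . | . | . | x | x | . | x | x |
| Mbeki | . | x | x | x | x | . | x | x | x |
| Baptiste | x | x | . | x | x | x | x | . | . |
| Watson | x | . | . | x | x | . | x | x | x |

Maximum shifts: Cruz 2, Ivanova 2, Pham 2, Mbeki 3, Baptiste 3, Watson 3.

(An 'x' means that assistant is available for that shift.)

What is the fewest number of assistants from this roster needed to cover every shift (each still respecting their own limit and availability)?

9 slots to fill and no one can take more than 3, so at least ⌈9/3⌉ = 3 assistants are needed.
Mbeki, Baptiste, and Watson alone can cover everything: Tue afternoon→Baptiste, Tue evening→Mbeki, Wed morning→Mbeki, Wed afternoon→Baptiste, Wed evening→Watson, Thu morning→Baptiste, Thu afternoon→Watson, Thu evening→Mbeki, Fri morning→Watson.

3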